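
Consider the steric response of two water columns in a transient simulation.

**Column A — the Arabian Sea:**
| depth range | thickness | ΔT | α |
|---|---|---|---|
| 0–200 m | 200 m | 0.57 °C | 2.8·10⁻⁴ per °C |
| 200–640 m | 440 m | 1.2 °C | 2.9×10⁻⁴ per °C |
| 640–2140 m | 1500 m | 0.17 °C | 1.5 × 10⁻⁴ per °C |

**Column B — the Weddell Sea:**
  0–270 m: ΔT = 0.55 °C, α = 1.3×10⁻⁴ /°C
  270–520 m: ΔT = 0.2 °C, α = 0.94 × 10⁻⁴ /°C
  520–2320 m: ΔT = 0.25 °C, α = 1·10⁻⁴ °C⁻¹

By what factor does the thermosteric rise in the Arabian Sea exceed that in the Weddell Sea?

A 0–200 m: 0.57 × 2.8×10⁻⁴ × 200 = 0.03192 m
A Layer 2: 2.9×10⁻⁴ × 440 × 1.2 = 0.15312 m
A 1500 × 1.5×10⁻⁴ × 0.17 = 0.03825 m
A total: 0.22329 m
B 1.3×10⁻⁴ × 0.55 × 270 = 0.019305 m
B Layer 2: 250 × 0.94×10⁻⁴ × 0.2 = 0.00470 m
B 1×10⁻⁴ × 0.25 × 1800 = 0.04500 m
B total: 0.069005 m
Ratio: 0.22329 / 0.069005 ≈ 3.236

≈ 3.24×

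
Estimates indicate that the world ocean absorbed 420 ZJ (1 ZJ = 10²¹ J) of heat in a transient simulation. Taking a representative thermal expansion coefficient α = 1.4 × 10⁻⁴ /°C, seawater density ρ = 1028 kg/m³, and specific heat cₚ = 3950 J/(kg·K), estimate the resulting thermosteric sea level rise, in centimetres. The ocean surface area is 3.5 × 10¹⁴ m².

Per unit area: Q = 420×10²¹ / (3.5×10¹⁴) = 1.2×10⁹ J/m²
Δh = αQ/(ρcₚ) = 1.4×10⁻⁴ × 1.2×10⁹ / (1028 × 3950) ≈ 0.041373 m

Δh ≈ 4.14 cm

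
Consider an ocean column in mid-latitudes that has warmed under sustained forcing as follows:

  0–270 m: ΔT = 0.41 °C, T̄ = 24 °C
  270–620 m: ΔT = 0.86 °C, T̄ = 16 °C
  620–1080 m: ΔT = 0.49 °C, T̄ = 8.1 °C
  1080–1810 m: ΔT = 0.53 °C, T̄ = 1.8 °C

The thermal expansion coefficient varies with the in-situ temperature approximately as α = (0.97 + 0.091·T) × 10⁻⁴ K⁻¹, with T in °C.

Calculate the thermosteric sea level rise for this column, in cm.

Layer 1: α = (0.97 + 0.091×24)×10⁻⁴ = 3.154×10⁻⁴ K⁻¹
Layer 2: α = (0.97 + 0.091×16)×10⁻⁴ = 2.426×10⁻⁴ K⁻¹
Layer 3: α = (0.97 + 0.091×8.1)×10⁻⁴ = 1.7071×10⁻⁴ K⁻¹
Layer 4: α = (0.97 + 0.091×1.8)×10⁻⁴ = 1.1338×10⁻⁴ K⁻¹
0.41 × 3.154×10⁻⁴ × 270 = 0.03491478 m
2.426×10⁻⁴ × 0.86 × 350 = 0.0730226 m
460 × 1.7071×10⁻⁴ × 0.49 = 0.038478034 m
Layer 4: 0.53 × 730 × 1.1338×10⁻⁴ = 0.043866722 m
Δh = 0.03491478 + 0.0730226 + 0.038478034 + 0.043866722 = 0.190282136 m ≈ 19.0 cm

Δh ≈ 19.0 cm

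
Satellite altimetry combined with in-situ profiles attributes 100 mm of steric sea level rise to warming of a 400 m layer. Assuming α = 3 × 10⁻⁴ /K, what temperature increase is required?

ΔT = Δh/(αH) = 0.1 / (3×10⁻⁴ × 400) ≈ 0.8333 °C

0.833 °C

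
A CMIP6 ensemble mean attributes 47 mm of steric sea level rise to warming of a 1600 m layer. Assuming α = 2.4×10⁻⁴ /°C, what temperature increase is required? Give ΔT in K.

ΔT = Δh/(αH) = 0.047 / (2.4×10⁻⁴ × 1600) ≈ 0.1224 K

ΔT ≈ 0.122 K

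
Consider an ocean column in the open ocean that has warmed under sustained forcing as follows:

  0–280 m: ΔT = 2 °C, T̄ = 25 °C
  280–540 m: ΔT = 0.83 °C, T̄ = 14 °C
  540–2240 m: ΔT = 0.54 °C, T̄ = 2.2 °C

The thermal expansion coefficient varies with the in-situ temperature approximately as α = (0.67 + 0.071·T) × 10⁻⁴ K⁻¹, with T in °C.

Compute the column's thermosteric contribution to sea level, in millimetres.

Layer 1: α = (0.67 + 0.071×25)×10⁻⁴ = 2.445×10⁻⁴ K⁻¹
Layer 2: α = (0.67 + 0.071×14)×10⁻⁴ = 1.664×10⁻⁴ K⁻¹
Layer 3: α = (0.67 + 0.071×2.2)×10⁻⁴ = 0.8262×10⁻⁴ K⁻¹
Layer 1: 280 × 2.445×10⁻⁴ × 2 = 0.13692 m
1.664×10⁻⁴ × 0.83 × 260 = 0.03590912 m
540–2240 m: 0.8262×10⁻⁴ × 1700 × 0.54 = 0.07584516 m
Δh = 0.13692 + 0.03590912 + 0.07584516 = 0.24867428 m

250 mm of thermosteric rise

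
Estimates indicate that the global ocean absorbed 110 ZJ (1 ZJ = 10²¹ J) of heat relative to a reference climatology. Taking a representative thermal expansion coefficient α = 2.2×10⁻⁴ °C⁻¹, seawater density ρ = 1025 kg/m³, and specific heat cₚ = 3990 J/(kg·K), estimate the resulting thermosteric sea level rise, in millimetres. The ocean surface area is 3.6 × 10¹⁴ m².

Per unit area: Q = 110×10²¹ / (3.6×10¹⁴) ≈ 3.056×10⁸ J/m²
Δh = αQ/(ρcₚ) = 2.2×10⁻⁴ × 3.056×10⁸ / (1025 × 3990) ≈ 0.016439 m

Δh ≈ 16.4 mm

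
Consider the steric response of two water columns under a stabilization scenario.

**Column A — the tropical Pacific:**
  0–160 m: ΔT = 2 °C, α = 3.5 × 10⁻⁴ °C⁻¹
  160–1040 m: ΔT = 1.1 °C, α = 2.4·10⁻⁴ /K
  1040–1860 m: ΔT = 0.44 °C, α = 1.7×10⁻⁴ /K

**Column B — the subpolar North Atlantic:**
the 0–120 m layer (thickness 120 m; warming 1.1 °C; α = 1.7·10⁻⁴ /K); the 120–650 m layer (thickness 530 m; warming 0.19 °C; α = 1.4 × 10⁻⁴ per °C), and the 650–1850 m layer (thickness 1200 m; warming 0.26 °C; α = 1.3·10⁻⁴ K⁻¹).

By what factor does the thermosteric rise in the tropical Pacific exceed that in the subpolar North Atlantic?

5.3

A Layer 1: 160 × 3.5×10⁻⁴ × 2 = 0.11200 m
A 1.1 × 880 × 2.4×10⁻⁴ = 0.23232 m
A 1.7×10⁻⁴ × 0.44 × 820 = 0.061336 m
A total: 0.405656 m
B Layer 1: 1.1 × 120 × 1.7×10⁻⁴ = 0.02244 m
B 530 × 1.4×10⁻⁴ × 0.19 = 0.014098 m
B 1200 × 1.3×10⁻⁴ × 0.26 = 0.04056 m
B total: 0.077098 m
Ratio: 0.405656 / 0.077098 ≈ 5.262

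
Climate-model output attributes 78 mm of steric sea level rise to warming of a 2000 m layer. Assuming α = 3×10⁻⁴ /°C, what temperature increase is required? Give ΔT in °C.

0.130 °C

ΔT = Δh/(αH) = 0.078 / (3×10⁻⁴ × 2000) = 0.1300 °C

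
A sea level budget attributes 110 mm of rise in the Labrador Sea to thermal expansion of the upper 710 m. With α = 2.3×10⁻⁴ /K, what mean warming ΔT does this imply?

ΔT ≈ 0.674 °C

ΔT = Δh/(αH) = 0.11 / (2.3×10⁻⁴ × 710) ≈ 0.6736 °C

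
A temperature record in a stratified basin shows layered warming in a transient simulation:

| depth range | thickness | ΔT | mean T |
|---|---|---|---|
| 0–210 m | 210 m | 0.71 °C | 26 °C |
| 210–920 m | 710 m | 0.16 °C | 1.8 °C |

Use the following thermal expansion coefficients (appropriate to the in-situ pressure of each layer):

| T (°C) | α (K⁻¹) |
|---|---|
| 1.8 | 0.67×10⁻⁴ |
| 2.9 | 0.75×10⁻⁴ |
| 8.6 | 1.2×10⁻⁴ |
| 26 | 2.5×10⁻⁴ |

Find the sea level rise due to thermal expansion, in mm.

Layer 1 at 26 °C → α = 2.5×10⁻⁴ K⁻¹
Layer 2 at 1.8 °C → α = 0.67×10⁻⁴ K⁻¹
2.5×10⁻⁴ × 210 × 0.71 = 0.037275 m
210–920 m: 0.16 × 710 × 0.67×10⁻⁴ = 0.0076112 m
Δh = 0.037275 + 0.0076112 = 0.0448862 m

44.9 mm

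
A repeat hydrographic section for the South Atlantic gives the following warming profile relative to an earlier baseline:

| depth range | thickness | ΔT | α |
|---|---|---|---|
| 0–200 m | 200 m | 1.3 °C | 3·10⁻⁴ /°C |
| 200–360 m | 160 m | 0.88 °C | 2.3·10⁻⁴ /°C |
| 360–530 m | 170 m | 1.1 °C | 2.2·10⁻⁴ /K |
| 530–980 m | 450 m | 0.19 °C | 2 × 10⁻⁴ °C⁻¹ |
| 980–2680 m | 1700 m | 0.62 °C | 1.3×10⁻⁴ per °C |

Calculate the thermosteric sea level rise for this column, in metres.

Δh = 0.31 m

Layer 1: 200 × 1.3 × 3×10⁻⁴ = 0.07800 m
160 × 0.88 × 2.3×10⁻⁴ = 0.032384 m
360–530 m: 1.1 × 2.2×10⁻⁴ × 170 = 0.04114 m
530–980 m: 2×10⁻⁴ × 0.19 × 450 = 0.01710 m
Layer 5: 1700 × 0.62 × 1.3×10⁻⁴ = 0.13702 m
Δh = 0.07800 + 0.032384 + 0.04114 + 0.01710 + 0.13702 = 0.305644 m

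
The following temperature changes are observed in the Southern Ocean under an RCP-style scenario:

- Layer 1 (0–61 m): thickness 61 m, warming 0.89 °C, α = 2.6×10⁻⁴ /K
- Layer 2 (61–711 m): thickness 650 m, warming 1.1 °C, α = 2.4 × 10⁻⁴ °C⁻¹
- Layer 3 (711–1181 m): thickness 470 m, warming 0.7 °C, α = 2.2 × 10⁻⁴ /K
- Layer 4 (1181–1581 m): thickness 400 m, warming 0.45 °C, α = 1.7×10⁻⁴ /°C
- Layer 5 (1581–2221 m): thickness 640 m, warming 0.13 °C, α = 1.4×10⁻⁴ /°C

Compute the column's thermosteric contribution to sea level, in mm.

300 mm of thermosteric rise

Layer 1: 0.89 × 61 × 2.6×10⁻⁴ = 0.0141154 m
1.1 × 2.4×10⁻⁴ × 650 = 0.17160 m
470 × 2.2×10⁻⁴ × 0.7 = 0.07238 m
Layer 4: 400 × 1.7×10⁻⁴ × 0.45 = 0.03060 m
Layer 5: 1.4×10⁻⁴ × 0.13 × 640 = 0.011648 m
Δh = 0.0141154 + 0.17160 + 0.07238 + 0.03060 + 0.011648 = 0.3003434 m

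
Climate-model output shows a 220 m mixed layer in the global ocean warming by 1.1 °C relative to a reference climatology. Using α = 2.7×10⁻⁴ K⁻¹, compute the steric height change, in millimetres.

Δh = αΔT·H = 2.7×10⁻⁴ × 1.1 × 220 = 0.06534 m

65.3 mm of thermosteric rise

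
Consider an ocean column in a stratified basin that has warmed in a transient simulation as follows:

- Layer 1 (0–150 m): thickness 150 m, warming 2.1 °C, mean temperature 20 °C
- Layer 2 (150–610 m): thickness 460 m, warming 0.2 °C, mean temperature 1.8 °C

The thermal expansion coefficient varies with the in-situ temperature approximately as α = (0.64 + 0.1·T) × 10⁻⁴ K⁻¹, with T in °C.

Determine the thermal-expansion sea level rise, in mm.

90.7 mm of thermosteric rise

Layer 1: α = (0.64 + 0.1×20)×10⁻⁴ = 2.64×10⁻⁴ K⁻¹
Layer 2: α = (0.64 + 0.1×1.8)×10⁻⁴ = 0.82×10⁻⁴ K⁻¹
Layer 1: 150 × 2.1 × 2.64×10⁻⁴ = 0.08316 m
150–610 m: 460 × 0.2 × 0.82×10⁻⁴ = 0.007544 m
Δh = 0.08316 + 0.007544 = 0.090704 m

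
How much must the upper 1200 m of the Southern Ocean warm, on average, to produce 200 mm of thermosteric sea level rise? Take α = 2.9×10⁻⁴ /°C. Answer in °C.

0.575 °C

ΔT = Δh/(αH) = 0.2 / (2.9×10⁻⁴ × 1200) ≈ 0.5747 °C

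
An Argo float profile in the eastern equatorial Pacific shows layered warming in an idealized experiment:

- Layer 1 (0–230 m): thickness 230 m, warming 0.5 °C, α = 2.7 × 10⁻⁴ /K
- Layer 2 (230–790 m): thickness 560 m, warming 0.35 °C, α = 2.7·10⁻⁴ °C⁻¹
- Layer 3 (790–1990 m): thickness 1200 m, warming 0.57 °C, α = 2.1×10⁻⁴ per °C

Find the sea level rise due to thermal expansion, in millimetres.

Δh ≈ 228 mm

0.5 × 230 × 2.7×10⁻⁴ = 0.03105 m
560 × 2.7×10⁻⁴ × 0.35 = 0.05292 m
Layer 3: 0.57 × 1200 × 2.1×10⁻⁴ = 0.14364 m
Δh = 0.03105 + 0.05292 + 0.14364 = 0.22761 m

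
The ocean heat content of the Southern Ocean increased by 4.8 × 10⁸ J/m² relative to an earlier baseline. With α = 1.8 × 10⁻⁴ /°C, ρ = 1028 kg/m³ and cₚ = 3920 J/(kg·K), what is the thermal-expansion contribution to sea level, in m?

Δh ≈ 0.0214 m

Δh = αQ/(ρcₚ) = 1.8×10⁻⁴ × 4.8×10⁸ / (1028 × 3920) ≈ 0.02144 m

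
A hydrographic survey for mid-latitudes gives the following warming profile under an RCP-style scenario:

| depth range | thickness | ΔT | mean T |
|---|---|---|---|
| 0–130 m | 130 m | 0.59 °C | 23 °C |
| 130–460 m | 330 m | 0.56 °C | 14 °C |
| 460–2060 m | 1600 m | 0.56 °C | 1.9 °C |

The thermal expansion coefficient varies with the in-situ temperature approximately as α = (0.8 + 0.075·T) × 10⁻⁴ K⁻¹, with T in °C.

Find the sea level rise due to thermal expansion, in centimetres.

14 cm

Layer 1: α = (0.8 + 0.075×23)×10⁻⁴ = 2.525×10⁻⁴ K⁻¹
Layer 2: α = (0.8 + 0.075×14)×10⁻⁴ = 1.85×10⁻⁴ K⁻¹
Layer 3: α = (0.8 + 0.075×1.9)×10⁻⁴ = 0.9425×10⁻⁴ K⁻¹
Layer 1: 130 × 0.59 × 2.525×10⁻⁴ = 0.01936675 m
Layer 2: 1.85×10⁻⁴ × 330 × 0.56 = 0.034188 m
460–2060 m: 0.9425×10⁻⁴ × 1600 × 0.56 = 0.084448 m
Δh = 0.01936675 + 0.034188 + 0.084448 = 0.13800275 m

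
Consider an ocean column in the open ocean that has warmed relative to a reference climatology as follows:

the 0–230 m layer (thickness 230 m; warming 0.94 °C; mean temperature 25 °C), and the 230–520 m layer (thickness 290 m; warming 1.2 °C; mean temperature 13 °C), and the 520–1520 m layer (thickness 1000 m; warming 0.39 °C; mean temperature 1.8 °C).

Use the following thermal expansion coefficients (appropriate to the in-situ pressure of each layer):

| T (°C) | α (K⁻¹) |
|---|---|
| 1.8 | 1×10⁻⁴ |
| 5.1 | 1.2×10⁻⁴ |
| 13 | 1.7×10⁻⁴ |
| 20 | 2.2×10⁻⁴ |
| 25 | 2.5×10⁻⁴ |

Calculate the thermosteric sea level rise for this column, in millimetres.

Layer 1 at 25 °C → α = 2.5×10⁻⁴ K⁻¹
Layer 2 at 13 °C → α = 1.7×10⁻⁴ K⁻¹
Layer 3 at 1.8 °C → α = 1×10⁻⁴ K⁻¹
0–230 m: 230 × 0.94 × 2.5×10⁻⁴ = 0.05405 m
230–520 m: 1.2 × 1.7×10⁻⁴ × 290 = 0.05916 m
Layer 3: 1×10⁻⁴ × 0.39 × 1000 = 0.03900 m
Δh = 0.05405 + 0.05916 + 0.03900 = 0.15221 m

Δh = 152 mm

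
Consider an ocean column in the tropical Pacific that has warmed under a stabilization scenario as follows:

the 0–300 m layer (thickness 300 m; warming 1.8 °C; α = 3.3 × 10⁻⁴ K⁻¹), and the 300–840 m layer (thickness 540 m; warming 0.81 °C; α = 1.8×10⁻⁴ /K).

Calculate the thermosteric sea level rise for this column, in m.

0–300 m: 300 × 3.3×10⁻⁴ × 1.8 = 0.17820 m
300–840 m: 1.8×10⁻⁴ × 0.81 × 540 = 0.078732 m
Δh = 0.17820 + 0.078732 = 0.256932 m

0.257 m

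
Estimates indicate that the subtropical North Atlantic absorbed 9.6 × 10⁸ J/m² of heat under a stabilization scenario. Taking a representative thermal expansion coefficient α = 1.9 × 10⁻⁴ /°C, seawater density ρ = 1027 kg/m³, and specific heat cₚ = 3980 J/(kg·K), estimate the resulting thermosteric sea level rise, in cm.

Δh = αQ/(ρcₚ) = 1.9×10⁻⁴ × 9.6×10⁸ / (1027 × 3980) ≈ 0.044624 m

Δh ≈ 4.46 cm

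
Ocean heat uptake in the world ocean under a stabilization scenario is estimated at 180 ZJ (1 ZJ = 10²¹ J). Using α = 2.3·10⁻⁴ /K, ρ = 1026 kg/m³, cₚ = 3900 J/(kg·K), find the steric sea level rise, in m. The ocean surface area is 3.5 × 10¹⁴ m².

Per unit area: Q = 180×10²¹ / (3.5×10¹⁴) ≈ 5.143×10⁸ J/m²
Δh = αQ/(ρcₚ) = 2.3×10⁻⁴ × 5.143×10⁸ / (1026 × 3900) ≈ 0.029562 m

0.030 m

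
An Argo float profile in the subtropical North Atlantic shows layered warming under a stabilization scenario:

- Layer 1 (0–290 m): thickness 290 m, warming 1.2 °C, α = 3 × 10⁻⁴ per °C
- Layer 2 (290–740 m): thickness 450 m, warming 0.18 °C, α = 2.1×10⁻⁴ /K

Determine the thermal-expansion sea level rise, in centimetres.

12.1 cm

Layer 1: 290 × 3×10⁻⁴ × 1.2 = 0.10440 m
290–740 m: 2.1×10⁻⁴ × 0.18 × 450 = 0.01701 m
Δh = 0.10440 + 0.01701 = 0.12141 m ≈ 12.1 cm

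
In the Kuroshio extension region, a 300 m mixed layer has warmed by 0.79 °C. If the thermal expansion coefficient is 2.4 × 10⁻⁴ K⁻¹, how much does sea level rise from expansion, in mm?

Δh = αΔT·H = 2.4×10⁻⁴ × 0.79 × 300 = 0.05688 m

Δh = 56.9 mm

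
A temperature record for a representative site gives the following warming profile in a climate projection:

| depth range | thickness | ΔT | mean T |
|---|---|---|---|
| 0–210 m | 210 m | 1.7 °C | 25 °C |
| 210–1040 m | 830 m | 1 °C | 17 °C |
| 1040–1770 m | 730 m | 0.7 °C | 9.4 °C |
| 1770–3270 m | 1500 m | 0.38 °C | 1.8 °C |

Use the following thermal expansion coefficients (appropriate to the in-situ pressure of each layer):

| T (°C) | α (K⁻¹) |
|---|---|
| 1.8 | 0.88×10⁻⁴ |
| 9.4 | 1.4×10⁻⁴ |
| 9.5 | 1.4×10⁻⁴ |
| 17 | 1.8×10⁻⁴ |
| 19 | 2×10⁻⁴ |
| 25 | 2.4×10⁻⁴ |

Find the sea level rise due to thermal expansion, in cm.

Layer 1 at 25 °C → α = 2.4×10⁻⁴ K⁻¹
Layer 2 at 17 °C → α = 1.8×10⁻⁴ K⁻¹
Layer 3 at 9.4 °C → α = 1.4×10⁻⁴ K⁻¹
Layer 4 at 1.8 °C → α = 0.88×10⁻⁴ K⁻¹
Layer 1: 1.7 × 2.4×10⁻⁴ × 210 = 0.08568 m
Layer 2: 1 × 1.8×10⁻⁴ × 830 = 0.14940 m
730 × 0.7 × 1.4×10⁻⁴ = 0.07154 m
Layer 4: 0.38 × 1500 × 0.88×10⁻⁴ = 0.05016 m
Δh = 0.08568 + 0.14940 + 0.07154 + 0.05016 = 0.35678 m ≈ 35.7 cm

35.7 cm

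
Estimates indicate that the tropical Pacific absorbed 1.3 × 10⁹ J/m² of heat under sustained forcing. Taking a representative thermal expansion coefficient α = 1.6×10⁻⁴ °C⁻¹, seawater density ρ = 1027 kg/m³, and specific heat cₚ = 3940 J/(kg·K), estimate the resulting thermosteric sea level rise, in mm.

51 mm of thermosteric rise

Δh = αQ/(ρcₚ) = 1.6×10⁻⁴ × 1.3×10⁹ / (1027 × 3940) ≈ 0.051404 m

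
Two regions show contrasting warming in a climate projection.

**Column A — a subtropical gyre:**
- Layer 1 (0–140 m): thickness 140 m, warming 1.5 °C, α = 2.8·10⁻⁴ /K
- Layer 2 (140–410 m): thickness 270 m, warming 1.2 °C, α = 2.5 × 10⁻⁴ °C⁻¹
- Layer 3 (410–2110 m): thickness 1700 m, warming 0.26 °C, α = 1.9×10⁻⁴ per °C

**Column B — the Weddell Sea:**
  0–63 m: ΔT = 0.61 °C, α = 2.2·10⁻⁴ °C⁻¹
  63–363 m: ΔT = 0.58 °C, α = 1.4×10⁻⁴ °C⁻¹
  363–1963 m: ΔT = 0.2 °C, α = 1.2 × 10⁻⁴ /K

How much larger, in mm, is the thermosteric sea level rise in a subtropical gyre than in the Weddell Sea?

Δh_A − Δh_B ≈ 153 mm

A Layer 1: 1.5 × 2.8×10⁻⁴ × 140 = 0.05880 m
A 140–410 m: 1.2 × 270 × 2.5×10⁻⁴ = 0.08100 m
A 1.9×10⁻⁴ × 1700 × 0.26 = 0.08398 m
A total: 0.22378 m
B 0–63 m: 0.61 × 63 × 2.2×10⁻⁴ = 0.0084546 m
B 0.58 × 300 × 1.4×10⁻⁴ = 0.02436 m
B Layer 3: 1.2×10⁻⁴ × 0.2 × 1600 = 0.03840 m
B total: 0.0712146 m
Difference: 0.22378 − 0.0712146 = 0.1525654 m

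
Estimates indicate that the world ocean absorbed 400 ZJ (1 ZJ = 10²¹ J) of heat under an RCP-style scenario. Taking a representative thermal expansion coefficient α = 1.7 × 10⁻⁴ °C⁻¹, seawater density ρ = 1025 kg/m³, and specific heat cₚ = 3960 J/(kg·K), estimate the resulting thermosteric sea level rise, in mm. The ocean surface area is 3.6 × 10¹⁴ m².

Per unit area: Q = 400×10²¹ / (3.6×10¹⁴) ≈ 1.111×10⁹ J/m²
Δh = αQ/(ρcₚ) = 1.7×10⁻⁴ × 1.111×10⁹ / (1025 × 3960) ≈ 0.046531 m

Δh = 47 mm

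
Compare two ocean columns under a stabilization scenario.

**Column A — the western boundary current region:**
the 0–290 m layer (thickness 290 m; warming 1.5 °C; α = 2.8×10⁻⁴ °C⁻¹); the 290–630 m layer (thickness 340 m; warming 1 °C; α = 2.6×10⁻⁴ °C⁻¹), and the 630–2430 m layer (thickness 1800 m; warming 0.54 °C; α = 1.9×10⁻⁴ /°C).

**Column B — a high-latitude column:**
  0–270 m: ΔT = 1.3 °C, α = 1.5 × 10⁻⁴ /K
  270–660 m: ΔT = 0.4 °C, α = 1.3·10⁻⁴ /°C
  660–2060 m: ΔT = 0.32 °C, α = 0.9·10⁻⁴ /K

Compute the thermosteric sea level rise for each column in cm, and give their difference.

A 2.8×10⁻⁴ × 290 × 1.5 = 0.12180 m
A 290–630 m: 2.6×10⁻⁴ × 340 × 1 = 0.08840 m
A Layer 3: 0.54 × 1800 × 1.9×10⁻⁴ = 0.18468 m
A total: 0.39488 m
B 270 × 1.3 × 1.5×10⁻⁴ = 0.05265 m
B Layer 2: 1.3×10⁻⁴ × 0.4 × 390 = 0.02028 m
B 660–2060 m: 1400 × 0.9×10⁻⁴ × 0.32 = 0.04032 m
B total: 0.11325 m
Difference: 0.39488 − 0.11325 = 0.28163 m

A: 39.5 cm; B: 11.3 cm; difference 28.2 cm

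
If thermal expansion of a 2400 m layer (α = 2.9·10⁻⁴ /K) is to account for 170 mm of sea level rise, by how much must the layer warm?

about 0.244 °C

ΔT = Δh/(αH) = 0.17 / (2.9×10⁻⁴ × 2400) ≈ 0.2443 °C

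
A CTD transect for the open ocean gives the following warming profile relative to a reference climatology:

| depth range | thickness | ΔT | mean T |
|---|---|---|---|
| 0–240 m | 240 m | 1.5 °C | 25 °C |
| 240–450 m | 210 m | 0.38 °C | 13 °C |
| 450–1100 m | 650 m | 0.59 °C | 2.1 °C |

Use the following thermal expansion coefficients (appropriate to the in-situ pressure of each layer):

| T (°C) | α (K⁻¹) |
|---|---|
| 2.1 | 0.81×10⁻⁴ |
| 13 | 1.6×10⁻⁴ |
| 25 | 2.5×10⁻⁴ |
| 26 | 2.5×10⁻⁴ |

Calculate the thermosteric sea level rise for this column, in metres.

0.13 m

Layer 1 at 25 °C → α = 2.5×10⁻⁴ K⁻¹
Layer 2 at 13 °C → α = 1.6×10⁻⁴ K⁻¹
Layer 3 at 2.1 °C → α = 0.81×10⁻⁴ K⁻¹
Layer 1: 1.5 × 240 × 2.5×10⁻⁴ = 0.09000 m
0.38 × 210 × 1.6×10⁻⁴ = 0.012768 m
0.81×10⁻⁴ × 0.59 × 650 = 0.0310635 m
Δh = 0.09000 + 0.012768 + 0.0310635 = 0.1338315 m ≈ 0.13 m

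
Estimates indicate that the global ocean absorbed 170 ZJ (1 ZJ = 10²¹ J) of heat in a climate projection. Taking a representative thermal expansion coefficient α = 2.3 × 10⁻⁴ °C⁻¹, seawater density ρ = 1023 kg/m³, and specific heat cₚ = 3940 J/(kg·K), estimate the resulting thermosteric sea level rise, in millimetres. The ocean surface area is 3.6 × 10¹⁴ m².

about 27 mm

Per unit area: Q = 170×10²¹ / (3.6×10¹⁴) ≈ 4.722×10⁸ J/m²
Δh = αQ/(ρcₚ) = 2.3×10⁻⁴ × 4.722×10⁸ / (1023 × 3940) ≈ 0.026945 m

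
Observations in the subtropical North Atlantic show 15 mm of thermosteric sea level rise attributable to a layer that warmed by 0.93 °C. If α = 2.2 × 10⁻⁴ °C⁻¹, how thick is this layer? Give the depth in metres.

H = Δh/(αΔT) = 0.015 / (2.2×10⁻⁴ × 0.93) ≈ 73.31 m

73.3 m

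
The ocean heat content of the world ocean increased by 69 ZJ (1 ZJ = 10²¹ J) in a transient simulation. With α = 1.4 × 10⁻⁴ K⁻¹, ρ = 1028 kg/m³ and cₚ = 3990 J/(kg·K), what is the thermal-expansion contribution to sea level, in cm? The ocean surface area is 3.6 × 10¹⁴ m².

about 0.65 cm

Per unit area: Q = 69×10²¹ / (3.6×10¹⁴) ≈ 1.917×10⁸ J/m²
Δh = αQ/(ρcₚ) = 1.4×10⁻⁴ × 1.917×10⁸ / (1028 × 3990) ≈ 0.0065431 m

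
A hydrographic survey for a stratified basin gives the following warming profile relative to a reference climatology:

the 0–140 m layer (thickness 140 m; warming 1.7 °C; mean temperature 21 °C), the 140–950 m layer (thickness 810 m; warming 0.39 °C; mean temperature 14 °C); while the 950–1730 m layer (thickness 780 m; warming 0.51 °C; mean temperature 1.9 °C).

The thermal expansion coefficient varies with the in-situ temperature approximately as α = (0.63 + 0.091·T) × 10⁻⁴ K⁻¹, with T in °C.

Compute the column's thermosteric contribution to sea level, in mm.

153 mm of thermosteric rise

Layer 1: α = (0.63 + 0.091×21)×10⁻⁴ = 2.541×10⁻⁴ K⁻¹
Layer 2: α = (0.63 + 0.091×14)×10⁻⁴ = 1.904×10⁻⁴ K⁻¹
Layer 3: α = (0.63 + 0.091×1.9)×10⁻⁴ = 0.8029×10⁻⁴ K⁻¹
0–140 m: 2.541×10⁻⁴ × 140 × 1.7 = 0.0604758 m
810 × 1.904×10⁻⁴ × 0.39 = 0.06014736 m
950–1730 m: 780 × 0.8029×10⁻⁴ × 0.51 = 0.031939362 m
Δh = 0.0604758 + 0.06014736 + 0.031939362 = 0.152562522 m ≈ 153 mm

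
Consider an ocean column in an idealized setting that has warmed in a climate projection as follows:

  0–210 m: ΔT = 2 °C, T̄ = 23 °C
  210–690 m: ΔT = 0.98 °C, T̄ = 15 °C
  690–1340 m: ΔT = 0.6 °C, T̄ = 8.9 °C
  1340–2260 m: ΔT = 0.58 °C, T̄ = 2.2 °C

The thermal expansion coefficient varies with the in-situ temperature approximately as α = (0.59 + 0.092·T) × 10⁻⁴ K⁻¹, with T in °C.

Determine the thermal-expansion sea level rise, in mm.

Layer 1: α = (0.59 + 0.092×23)×10⁻⁴ = 2.706×10⁻⁴ K⁻¹
Layer 2: α = (0.59 + 0.092×15)×10⁻⁴ = 1.97×10⁻⁴ K⁻¹
Layer 3: α = (0.59 + 0.092×8.9)×10⁻⁴ = 1.4088×10⁻⁴ K⁻¹
Layer 4: α = (0.59 + 0.092×2.2)×10⁻⁴ = 0.7924×10⁻⁴ K⁻¹
2.706×10⁻⁴ × 210 × 2 = 0.113652 m
210–690 m: 1.97×10⁻⁴ × 0.98 × 480 = 0.0926688 m
690–1340 m: 0.6 × 1.4088×10⁻⁴ × 650 = 0.0549432 m
920 × 0.7924×10⁻⁴ × 0.58 = 0.042282464 m
Δh = 0.113652 + 0.0926688 + 0.0549432 + 0.042282464 = 0.303546464 m ≈ 300 mm

300 mm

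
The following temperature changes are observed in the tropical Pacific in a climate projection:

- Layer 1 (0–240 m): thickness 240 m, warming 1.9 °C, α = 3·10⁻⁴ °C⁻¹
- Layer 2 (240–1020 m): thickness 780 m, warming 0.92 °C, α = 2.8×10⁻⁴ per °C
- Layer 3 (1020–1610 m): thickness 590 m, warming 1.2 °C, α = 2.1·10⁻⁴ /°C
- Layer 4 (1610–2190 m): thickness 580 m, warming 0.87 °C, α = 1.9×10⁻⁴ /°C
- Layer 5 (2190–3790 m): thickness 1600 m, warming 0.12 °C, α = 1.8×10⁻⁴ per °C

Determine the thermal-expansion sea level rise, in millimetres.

Layer 1: 240 × 1.9 × 3×10⁻⁴ = 0.13680 m
0.92 × 780 × 2.8×10⁻⁴ = 0.200928 m
Layer 3: 1.2 × 2.1×10⁻⁴ × 590 = 0.14868 m
0.87 × 580 × 1.9×10⁻⁴ = 0.095874 m
2190–3790 m: 1600 × 1.8×10⁻⁴ × 0.12 = 0.03456 m
Δh = 0.13680 + 0.200928 + 0.14868 + 0.095874 + 0.03456 = 0.616842 m ≈ 617 mm

about 617 mm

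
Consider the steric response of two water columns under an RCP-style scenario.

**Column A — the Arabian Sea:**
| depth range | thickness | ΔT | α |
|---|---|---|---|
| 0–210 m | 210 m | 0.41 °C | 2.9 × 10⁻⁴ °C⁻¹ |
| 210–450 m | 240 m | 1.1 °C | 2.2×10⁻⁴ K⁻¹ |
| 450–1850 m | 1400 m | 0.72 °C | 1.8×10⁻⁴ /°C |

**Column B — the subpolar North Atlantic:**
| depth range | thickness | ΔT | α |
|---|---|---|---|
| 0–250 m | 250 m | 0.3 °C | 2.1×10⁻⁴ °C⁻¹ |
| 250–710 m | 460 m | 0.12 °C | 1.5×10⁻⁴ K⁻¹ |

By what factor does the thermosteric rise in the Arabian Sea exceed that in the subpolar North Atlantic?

A Layer 1: 210 × 2.9×10⁻⁴ × 0.41 = 0.024969 m
A Layer 2: 1.1 × 240 × 2.2×10⁻⁴ = 0.05808 m
A 0.72 × 1.8×10⁻⁴ × 1400 = 0.18144 m
A total: 0.264489 m
B 0–250 m: 250 × 2.1×10⁻⁴ × 0.3 = 0.01575 m
B 460 × 0.12 × 1.5×10⁻⁴ = 0.00828 m
B total: 0.02403 m
Ratio: 0.264489 / 0.02403 ≈ 11.01

11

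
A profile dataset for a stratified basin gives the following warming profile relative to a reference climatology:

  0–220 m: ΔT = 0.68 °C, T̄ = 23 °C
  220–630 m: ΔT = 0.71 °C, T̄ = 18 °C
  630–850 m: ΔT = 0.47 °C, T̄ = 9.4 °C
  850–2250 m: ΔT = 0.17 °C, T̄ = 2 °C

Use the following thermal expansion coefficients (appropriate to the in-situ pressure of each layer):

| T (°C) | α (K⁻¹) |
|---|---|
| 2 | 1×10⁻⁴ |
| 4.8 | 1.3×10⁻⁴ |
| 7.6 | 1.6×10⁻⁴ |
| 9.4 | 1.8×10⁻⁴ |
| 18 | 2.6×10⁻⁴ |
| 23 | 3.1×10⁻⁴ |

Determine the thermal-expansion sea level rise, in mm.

Layer 1 at 23 °C → α = 3.1×10⁻⁴ K⁻¹
Layer 2 at 18 °C → α = 2.6×10⁻⁴ K⁻¹
Layer 3 at 9.4 °C → α = 1.8×10⁻⁴ K⁻¹
Layer 4 at 2 °C → α = 1×10⁻⁴ K⁻¹
3.1×10⁻⁴ × 220 × 0.68 = 0.046376 m
220–630 m: 0.71 × 2.6×10⁻⁴ × 410 = 0.075686 m
Layer 3: 220 × 1.8×10⁻⁴ × 0.47 = 0.018612 m
Layer 4: 1400 × 1×10⁻⁴ × 0.17 = 0.02380 m
Δh = 0.046376 + 0.075686 + 0.018612 + 0.02380 = 0.164474 m

Δh = 160 mm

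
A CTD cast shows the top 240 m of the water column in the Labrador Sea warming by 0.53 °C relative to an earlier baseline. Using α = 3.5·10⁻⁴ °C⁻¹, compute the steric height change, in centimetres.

Δh = 4.45 cm

Δh = αΔT·H = 3.5×10⁻⁴ × 0.53 × 240 = 0.04452 m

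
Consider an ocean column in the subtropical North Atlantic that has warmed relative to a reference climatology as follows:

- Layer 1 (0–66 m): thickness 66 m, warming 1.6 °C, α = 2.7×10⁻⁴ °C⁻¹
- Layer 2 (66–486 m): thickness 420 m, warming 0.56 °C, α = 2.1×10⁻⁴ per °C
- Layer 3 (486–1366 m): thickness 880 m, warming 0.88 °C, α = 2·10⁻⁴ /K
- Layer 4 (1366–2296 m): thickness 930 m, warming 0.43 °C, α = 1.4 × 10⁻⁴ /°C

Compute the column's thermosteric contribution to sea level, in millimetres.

0–66 m: 1.6 × 2.7×10⁻⁴ × 66 = 0.028512 m
0.56 × 2.1×10⁻⁴ × 420 = 0.049392 m
Layer 3: 2×10⁻⁴ × 880 × 0.88 = 0.15488 m
Layer 4: 1.4×10⁻⁴ × 0.43 × 930 = 0.055986 m
Δh = 0.028512 + 0.049392 + 0.15488 + 0.055986 = 0.28877 m

289 mm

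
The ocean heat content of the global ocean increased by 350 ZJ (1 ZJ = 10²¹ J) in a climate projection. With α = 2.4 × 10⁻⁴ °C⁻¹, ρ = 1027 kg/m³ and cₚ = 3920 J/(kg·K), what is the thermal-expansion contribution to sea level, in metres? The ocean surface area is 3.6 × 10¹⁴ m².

Δh ≈ 0.0580 m

Per unit area: Q = 350×10²¹ / (3.6×10¹⁴) ≈ 9.722×10⁸ J/m²
Δh = αQ/(ρcₚ) = 2.4×10⁻⁴ × 9.722×10⁸ / (1027 × 3920) ≈ 0.057958 m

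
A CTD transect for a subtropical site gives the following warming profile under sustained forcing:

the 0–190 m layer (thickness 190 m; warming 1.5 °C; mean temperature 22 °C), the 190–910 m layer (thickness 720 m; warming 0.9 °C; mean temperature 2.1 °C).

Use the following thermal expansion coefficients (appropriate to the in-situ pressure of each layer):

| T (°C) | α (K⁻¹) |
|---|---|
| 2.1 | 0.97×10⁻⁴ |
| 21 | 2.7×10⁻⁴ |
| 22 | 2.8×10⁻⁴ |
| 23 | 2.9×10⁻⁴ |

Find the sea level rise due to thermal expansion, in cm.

Layer 1 at 22 °C → α = 2.8×10⁻⁴ K⁻¹
Layer 2 at 2.1 °C → α = 0.97×10⁻⁴ K⁻¹
0–190 m: 190 × 2.8×10⁻⁴ × 1.5 = 0.07980 m
Layer 2: 0.9 × 0.97×10⁻⁴ × 720 = 0.062856 m
Δh = 0.07980 + 0.062856 = 0.142656 m ≈ 14.3 cm

14.3 cm of thermosteric rise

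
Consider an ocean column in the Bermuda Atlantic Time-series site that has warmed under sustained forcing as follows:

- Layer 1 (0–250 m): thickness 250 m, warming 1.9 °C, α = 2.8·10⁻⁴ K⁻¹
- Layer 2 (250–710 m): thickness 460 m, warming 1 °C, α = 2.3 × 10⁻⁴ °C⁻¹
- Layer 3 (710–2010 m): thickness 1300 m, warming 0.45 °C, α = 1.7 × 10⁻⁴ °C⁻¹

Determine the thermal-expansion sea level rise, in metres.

1.9 × 2.8×10⁻⁴ × 250 = 0.13300 m
Layer 2: 2.3×10⁻⁴ × 460 × 1 = 0.10580 m
Layer 3: 0.45 × 1.7×10⁻⁴ × 1300 = 0.09945 m
Δh = 0.13300 + 0.10580 + 0.09945 = 0.33825 m ≈ 0.34 m

0.34 m of thermosteric rise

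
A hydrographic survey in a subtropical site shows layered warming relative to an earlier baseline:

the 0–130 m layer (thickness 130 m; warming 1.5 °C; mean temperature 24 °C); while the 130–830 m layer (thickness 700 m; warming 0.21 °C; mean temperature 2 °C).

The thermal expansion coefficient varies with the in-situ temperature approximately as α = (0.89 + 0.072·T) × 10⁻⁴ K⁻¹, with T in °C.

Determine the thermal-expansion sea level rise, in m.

Layer 1: α = (0.89 + 0.072×24)×10⁻⁴ = 2.618×10⁻⁴ K⁻¹
Layer 2: α = (0.89 + 0.072×2)×10⁻⁴ = 1.034×10⁻⁴ K⁻¹
Layer 1: 130 × 2.618×10⁻⁴ × 1.5 = 0.051051 m
130–830 m: 1.034×10⁻⁴ × 700 × 0.21 = 0.0151998 m
Δh = 0.051051 + 0.0151998 = 0.0662508 m

0.0663 m of thermosteric rise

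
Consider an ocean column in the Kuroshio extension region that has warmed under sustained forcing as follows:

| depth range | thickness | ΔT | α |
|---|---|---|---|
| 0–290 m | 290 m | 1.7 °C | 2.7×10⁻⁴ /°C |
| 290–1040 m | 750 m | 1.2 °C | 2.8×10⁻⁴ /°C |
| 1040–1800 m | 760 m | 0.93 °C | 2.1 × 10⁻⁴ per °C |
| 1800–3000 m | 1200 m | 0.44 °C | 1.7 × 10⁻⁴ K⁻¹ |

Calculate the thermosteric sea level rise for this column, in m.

about 0.62 m

Layer 1: 1.7 × 2.7×10⁻⁴ × 290 = 0.13311 m
290–1040 m: 750 × 2.8×10⁻⁴ × 1.2 = 0.25200 m
2.1×10⁻⁴ × 760 × 0.93 = 0.148428 m
Layer 4: 1.7×10⁻⁴ × 1200 × 0.44 = 0.08976 m
Δh = 0.13311 + 0.25200 + 0.148428 + 0.08976 = 0.623298 m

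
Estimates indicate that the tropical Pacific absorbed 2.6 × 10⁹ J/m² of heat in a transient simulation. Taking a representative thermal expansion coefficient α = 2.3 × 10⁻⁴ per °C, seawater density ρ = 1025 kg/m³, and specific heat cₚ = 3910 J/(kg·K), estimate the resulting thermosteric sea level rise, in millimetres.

Δh = αQ/(ρcₚ) = 2.3×10⁻⁴ × 2.6×10⁹ / (1025 × 3910) ≈ 0.14921 m

Δh = 149 mm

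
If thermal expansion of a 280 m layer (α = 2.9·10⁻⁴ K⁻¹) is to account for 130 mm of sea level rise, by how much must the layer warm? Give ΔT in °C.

1.60 °C

ΔT = Δh/(αH) = 0.13 / (2.9×10⁻⁴ × 280) ≈ 1.601 °C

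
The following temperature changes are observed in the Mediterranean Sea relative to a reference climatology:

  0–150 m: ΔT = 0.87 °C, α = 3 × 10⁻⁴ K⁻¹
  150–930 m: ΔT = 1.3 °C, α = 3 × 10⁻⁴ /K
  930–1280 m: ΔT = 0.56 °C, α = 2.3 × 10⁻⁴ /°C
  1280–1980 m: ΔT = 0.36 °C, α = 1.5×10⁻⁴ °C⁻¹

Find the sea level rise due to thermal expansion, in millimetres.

0.87 × 3×10⁻⁴ × 150 = 0.03915 m
3×10⁻⁴ × 1.3 × 780 = 0.30420 m
Layer 3: 0.56 × 2.3×10⁻⁴ × 350 = 0.04508 m
1280–1980 m: 1.5×10⁻⁴ × 700 × 0.36 = 0.03780 m
Δh = 0.03915 + 0.30420 + 0.04508 + 0.03780 = 0.42623 m

426 mm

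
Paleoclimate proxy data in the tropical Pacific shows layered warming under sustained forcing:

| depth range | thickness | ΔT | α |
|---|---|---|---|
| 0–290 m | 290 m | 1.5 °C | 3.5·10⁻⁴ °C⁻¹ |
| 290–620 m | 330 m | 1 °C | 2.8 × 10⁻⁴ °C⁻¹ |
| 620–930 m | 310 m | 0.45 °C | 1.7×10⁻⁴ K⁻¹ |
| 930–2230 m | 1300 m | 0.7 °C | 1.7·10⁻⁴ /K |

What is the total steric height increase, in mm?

423 mm of thermosteric rise

3.5×10⁻⁴ × 290 × 1.5 = 0.15225 m
290–620 m: 330 × 2.8×10⁻⁴ × 1 = 0.09240 m
620–930 m: 310 × 0.45 × 1.7×10⁻⁴ = 0.023715 m
0.7 × 1.7×10⁻⁴ × 1300 = 0.15470 m
Δh = 0.15225 + 0.09240 + 0.023715 + 0.15470 = 0.423065 m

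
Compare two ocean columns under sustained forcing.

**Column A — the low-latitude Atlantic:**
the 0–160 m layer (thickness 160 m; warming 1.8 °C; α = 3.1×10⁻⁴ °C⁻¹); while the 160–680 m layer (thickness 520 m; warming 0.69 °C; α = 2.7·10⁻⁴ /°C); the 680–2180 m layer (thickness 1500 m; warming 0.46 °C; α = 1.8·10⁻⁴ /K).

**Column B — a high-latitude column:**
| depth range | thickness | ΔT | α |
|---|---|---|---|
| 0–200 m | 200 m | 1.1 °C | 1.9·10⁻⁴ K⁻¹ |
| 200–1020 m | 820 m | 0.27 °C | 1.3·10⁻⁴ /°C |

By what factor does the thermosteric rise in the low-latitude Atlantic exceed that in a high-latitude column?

≈ 4.40×

A 0–160 m: 160 × 1.8 × 3.1×10⁻⁴ = 0.08928 m
A 160–680 m: 0.69 × 520 × 2.7×10⁻⁴ = 0.096876 m
A 1500 × 0.46 × 1.8×10⁻⁴ = 0.12420 m
A total: 0.310356 m
B 0–200 m: 1.9×10⁻⁴ × 1.1 × 200 = 0.04180 m
B 1.3×10⁻⁴ × 820 × 0.27 = 0.028782 m
B total: 0.070582 m
Ratio: 0.310356 / 0.070582 ≈ 4.397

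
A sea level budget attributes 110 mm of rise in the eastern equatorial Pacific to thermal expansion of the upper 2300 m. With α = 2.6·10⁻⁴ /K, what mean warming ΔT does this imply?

ΔT ≈ 0.18 K

ΔT = Δh/(αH) = 0.11 / (2.6×10⁻⁴ × 2300) ≈ 0.1839 K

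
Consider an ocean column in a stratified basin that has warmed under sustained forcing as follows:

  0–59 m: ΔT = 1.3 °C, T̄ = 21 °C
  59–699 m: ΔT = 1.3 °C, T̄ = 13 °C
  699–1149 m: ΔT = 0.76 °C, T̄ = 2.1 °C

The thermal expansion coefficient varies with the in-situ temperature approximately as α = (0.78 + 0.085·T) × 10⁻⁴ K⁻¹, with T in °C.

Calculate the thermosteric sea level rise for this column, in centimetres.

20.9 cm

Layer 1: α = (0.78 + 0.085×21)×10⁻⁴ = 2.565×10⁻⁴ K⁻¹
Layer 2: α = (0.78 + 0.085×13)×10⁻⁴ = 1.885×10⁻⁴ K⁻¹
Layer 3: α = (0.78 + 0.085×2.1)×10⁻⁴ = 0.9585×10⁻⁴ K⁻¹
2.565×10⁻⁴ × 59 × 1.3 = 0.01967355 m
Layer 2: 1.885×10⁻⁴ × 1.3 × 640 = 0.156832 m
699–1149 m: 450 × 0.76 × 0.9585×10⁻⁴ = 0.0327807 m
Δh = 0.01967355 + 0.156832 + 0.0327807 = 0.20928625 m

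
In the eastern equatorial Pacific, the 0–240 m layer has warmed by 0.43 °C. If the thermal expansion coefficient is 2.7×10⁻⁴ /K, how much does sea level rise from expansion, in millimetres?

Δh = 27.9 mm

Δh = αΔT·H = 2.7×10⁻⁴ × 0.43 × 240 = 0.027864 m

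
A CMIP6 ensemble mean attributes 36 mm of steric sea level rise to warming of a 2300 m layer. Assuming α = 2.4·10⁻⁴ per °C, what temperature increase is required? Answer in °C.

ΔT = Δh/(αH) = 0.036 / (2.4×10⁻⁴ × 2300) ≈ 0.06522 °C

0.0652 °C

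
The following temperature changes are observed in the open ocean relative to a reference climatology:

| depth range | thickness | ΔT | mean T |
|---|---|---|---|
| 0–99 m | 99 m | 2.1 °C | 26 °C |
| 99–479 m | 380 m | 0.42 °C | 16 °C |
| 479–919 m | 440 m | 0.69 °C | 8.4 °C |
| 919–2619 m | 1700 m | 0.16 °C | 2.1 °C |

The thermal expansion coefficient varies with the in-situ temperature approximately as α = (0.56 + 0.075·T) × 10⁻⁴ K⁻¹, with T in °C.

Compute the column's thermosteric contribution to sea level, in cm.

Δh = 13.6 cm

Layer 1: α = (0.56 + 0.075×26)×10⁻⁴ = 2.51×10⁻⁴ K⁻¹
Layer 2: α = (0.56 + 0.075×16)×10⁻⁴ = 1.76×10⁻⁴ K⁻¹
Layer 3: α = (0.56 + 0.075×8.4)×10⁻⁴ = 1.19×10⁻⁴ K⁻¹
Layer 4: α = (0.56 + 0.075×2.1)×10⁻⁴ = 0.7175×10⁻⁴ K⁻¹
99 × 2.1 × 2.51×10⁻⁴ = 0.0521829 m
0.42 × 1.76×10⁻⁴ × 380 = 0.0280896 m
440 × 0.69 × 1.19×10⁻⁴ = 0.0361284 m
0.7175×10⁻⁴ × 1700 × 0.16 = 0.019516 m
Δh = 0.0521829 + 0.0280896 + 0.0361284 + 0.019516 = 0.1359169 m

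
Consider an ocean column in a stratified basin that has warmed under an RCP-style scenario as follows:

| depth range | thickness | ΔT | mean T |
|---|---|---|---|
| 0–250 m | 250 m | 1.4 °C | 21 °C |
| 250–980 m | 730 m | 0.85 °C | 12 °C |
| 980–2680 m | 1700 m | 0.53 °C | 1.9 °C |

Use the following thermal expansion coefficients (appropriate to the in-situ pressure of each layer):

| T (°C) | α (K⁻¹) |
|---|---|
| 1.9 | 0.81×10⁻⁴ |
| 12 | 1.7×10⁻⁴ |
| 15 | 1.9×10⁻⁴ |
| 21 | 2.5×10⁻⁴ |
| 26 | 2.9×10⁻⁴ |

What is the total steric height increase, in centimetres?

Δh ≈ 27 cm

Layer 1 at 21 °C → α = 2.5×10⁻⁴ K⁻¹
Layer 2 at 12 °C → α = 1.7×10⁻⁴ K⁻¹
Layer 3 at 1.9 °C → α = 0.81×10⁻⁴ K⁻¹
Layer 1: 2.5×10⁻⁴ × 1.4 × 250 = 0.08750 m
730 × 1.7×10⁻⁴ × 0.85 = 0.105485 m
Layer 3: 0.81×10⁻⁴ × 1700 × 0.53 = 0.072981 m
Δh = 0.08750 + 0.105485 + 0.072981 = 0.265966 m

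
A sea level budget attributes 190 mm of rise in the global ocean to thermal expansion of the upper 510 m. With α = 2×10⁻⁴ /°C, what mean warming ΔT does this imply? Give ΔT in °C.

ΔT = Δh/(αH) = 0.19 / (2×10⁻⁴ × 510) ≈ 1.863 °C

1.9 °C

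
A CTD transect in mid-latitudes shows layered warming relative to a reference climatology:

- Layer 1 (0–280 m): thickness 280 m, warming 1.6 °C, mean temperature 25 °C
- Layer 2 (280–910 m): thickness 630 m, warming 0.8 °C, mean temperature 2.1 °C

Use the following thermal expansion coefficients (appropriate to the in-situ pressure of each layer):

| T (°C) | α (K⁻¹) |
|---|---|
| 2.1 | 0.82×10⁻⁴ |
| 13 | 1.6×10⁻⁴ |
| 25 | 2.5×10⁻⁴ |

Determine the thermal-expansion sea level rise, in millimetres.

Layer 1 at 25 °C → α = 2.5×10⁻⁴ K⁻¹
Layer 2 at 2.1 °C → α = 0.82×10⁻⁴ K⁻¹
2.5×10⁻⁴ × 1.6 × 280 = 0.11200 m
0.8 × 0.82×10⁻⁴ × 630 = 0.041328 m
Δh = 0.11200 + 0.041328 = 0.153328 m

Δh ≈ 150 mm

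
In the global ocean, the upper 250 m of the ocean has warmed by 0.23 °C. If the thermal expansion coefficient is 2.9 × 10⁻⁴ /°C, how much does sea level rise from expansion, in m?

Δh = αΔT·H = 2.9×10⁻⁴ × 0.23 × 250 = 0.016675 m

0.017 m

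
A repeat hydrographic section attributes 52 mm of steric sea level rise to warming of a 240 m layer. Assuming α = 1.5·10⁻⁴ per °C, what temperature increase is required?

1.44 K

ΔT = Δh/(αH) = 0.052 / (1.5×10⁻⁴ × 240) ≈ 1.444 K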